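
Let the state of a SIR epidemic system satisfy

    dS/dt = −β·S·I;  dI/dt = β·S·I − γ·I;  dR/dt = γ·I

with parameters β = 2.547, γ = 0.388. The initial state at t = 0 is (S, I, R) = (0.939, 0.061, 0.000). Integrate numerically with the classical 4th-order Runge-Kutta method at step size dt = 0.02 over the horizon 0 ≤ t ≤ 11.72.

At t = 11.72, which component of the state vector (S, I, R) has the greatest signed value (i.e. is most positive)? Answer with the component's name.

largest component: R

t=0.000: state=(0.939, 0.061, 0.000)
step 1 (dt=0.02): k1=(-0.146, 0.122, 0.024), k2=(-0.149, 0.124, 0.024), k3=(-0.149, 0.124, 0.024), k4=(-0.151, 0.127, 0.025); state += dt/6·(k1+2k2+2k3+k4)
t=0.020: state=(0.936, 0.063, 0.000)
t=0.040: state=(0.933, 0.066, 0.001)
t=0.060: state=(0.930, 0.069, 0.002)
continuing one RK4 step at a time; state shown every 25 steps (Δt=0.5):
t=0.500: state=(0.824, 0.156, 0.020)
t=1.000: state=(0.611, 0.323, 0.065)
t=1.500: state=(0.361, 0.493, 0.146)
t=2.000: state=(0.181, 0.568, 0.250)
t=2.500: state=(0.088, 0.552, 0.360)
t=3.000: state=(0.045, 0.493, 0.462)
t=3.500: state=(0.025, 0.424, 0.551)
t=4.000: state=(0.015, 0.358, 0.626)
t=4.500: state=(0.010, 0.300, 0.690)
t=5.000: state=(0.007, 0.250, 0.743)
t=5.500: state=(0.005, 0.207, 0.787)
t=6.000: state=(0.004, 0.172, 0.824)
t=6.500: state=(0.003, 0.142, 0.854)
t=7.000: state=(0.003, 0.118, 0.880)
t=7.500: state=(0.003, 0.097, 0.900)
t=8.000: state=(0.002, 0.080, 0.917)
t=8.500: state=(0.002, 0.066, 0.932)
t=9.000: state=(0.002, 0.055, 0.943)
t=9.500: state=(0.002, 0.045, 0.953)
t=10.000: state=(0.002, 0.037, 0.961)
t=10.500: state=(0.002, 0.031, 0.968)
t=11.000: state=(0.002, 0.025, 0.973)
t=11.500: state=(0.002, 0.021, 0.977)
t=11.720: state=(0.002, 0.019, 0.979)
compare at T: S=0.002, I=0.019, R=0.979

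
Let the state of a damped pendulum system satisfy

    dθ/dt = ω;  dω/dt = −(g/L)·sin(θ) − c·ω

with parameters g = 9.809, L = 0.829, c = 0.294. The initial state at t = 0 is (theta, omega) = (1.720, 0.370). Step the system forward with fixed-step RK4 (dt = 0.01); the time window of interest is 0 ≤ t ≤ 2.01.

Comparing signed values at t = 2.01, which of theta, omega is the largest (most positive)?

t=0.000: state=(1.720, 0.370)
step 1 (dt=0.01): k1=(0.370, -11.810), k2=(0.311, -11.789), k3=(0.311, -11.790), k4=(0.252, -11.769); state += dt/6·(k1+2k2+2k3+k4)
t=0.010: state=(1.723, 0.252)
t=0.020: state=(1.725, 0.135)
t=0.030: state=(1.726, 0.017)
continuing one RK4 step at a time; state shown every 10 steps (Δt=0.1):
t=0.100: state=(1.699, -0.794)
t=0.200: state=(1.562, -1.933)
t=0.300: state=(1.313, -3.031)
t=0.400: state=(0.960, -3.999)
t=0.500: state=(0.523, -4.669)
t=0.600: state=(0.042, -4.856)
t=0.700: state=(-0.429, -4.489)
t=0.800: state=(-0.840, -3.665)
t=0.900: state=(-1.153, -2.577)
t=1.000: state=(-1.352, -1.393)
t=1.100: state=(-1.432, -0.204)
t=1.200: state=(-1.394, 0.955)
t=1.300: state=(-1.243, 2.058)
t=1.400: state=(-0.986, 3.046)
t=1.500: state=(-0.641, 3.806)
t=1.600: state=(-0.238, 4.190)
t=1.700: state=(0.181, 4.099)
t=1.800: state=(0.567, 3.551)
t=1.900: state=(0.880, 2.673)
t=2.000: state=(1.096, 1.618)
t=2.010: state=(1.111, 1.507)
compare at T: theta=1.111, omega=1.507

largest component: omega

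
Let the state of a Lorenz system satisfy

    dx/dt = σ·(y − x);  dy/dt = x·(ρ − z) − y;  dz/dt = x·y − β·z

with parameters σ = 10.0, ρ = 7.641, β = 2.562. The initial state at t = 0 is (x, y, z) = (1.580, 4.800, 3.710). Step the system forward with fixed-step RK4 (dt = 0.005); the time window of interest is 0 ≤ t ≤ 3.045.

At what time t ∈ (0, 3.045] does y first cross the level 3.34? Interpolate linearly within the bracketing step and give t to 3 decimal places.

t = 0.601

t=0.000: state=(1.580, 4.800, 3.710)
step 1 (dt=0.005): k1=(32.200, 1.411, -1.921), k2=(31.430, 1.732, -1.516), k3=(31.458, 1.722, -1.527), k4=(30.713, 2.034, -1.132); state += dt/6·(k1+2k2+2k3+k4)
t=0.005: state=(1.737, 4.809, 3.702)
t=0.010: state=(1.887, 4.820, 3.699)
t=0.015: state=(2.031, 4.835, 3.699)
continuing one RK4 step at a time; state shown every 20 steps (Δt=0.1):
t=0.100: state=(3.790, 5.361, 4.154)
t=0.200: state=(5.056, 6.056, 5.502)
t=0.300: state=(5.759, 6.125, 7.237)
t=0.400: state=(5.743, 5.355, 8.566)
t=0.500: state=(5.083, 4.229, 8.923)
t=0.600: state=(4.196, 3.345, 8.434)
next step: t=0.605: state=(4.154, 3.312, 8.395) — y has crossed 3.34
linear interpolation between t=0.600 (3.34499) and t=0.605 (3.31220) → t≈0.601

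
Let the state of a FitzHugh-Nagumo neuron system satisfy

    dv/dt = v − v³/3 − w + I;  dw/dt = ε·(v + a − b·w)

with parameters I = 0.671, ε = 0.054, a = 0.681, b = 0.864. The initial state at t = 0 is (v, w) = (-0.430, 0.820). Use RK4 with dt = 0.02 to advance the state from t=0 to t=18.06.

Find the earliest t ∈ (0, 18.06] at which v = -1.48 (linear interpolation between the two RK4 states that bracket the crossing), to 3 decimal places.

t = 1.537

t=0.000: state=(-0.430, 0.820)
step 1 (dt=0.02): k1=(-0.552, -0.025), k2=(-0.557, -0.025), k3=(-0.557, -0.025), k4=(-0.561, -0.025); state += dt/6·(k1+2k2+2k3+k4)
t=0.020: state=(-0.441, 0.820)
t=0.040: state=(-0.452, 0.819)
t=0.060: state=(-0.464, 0.818)
continuing one RK4 step at a time; state shown every 50 steps (Δt=1):
t=1.000: state=(-1.144, 0.778)
t=1.520: state=(-1.472, 0.741)
next step: t=1.540: state=(-1.481, 0.740) — v has crossed -1.48
linear interpolation between t=1.520 (-1.47188) and t=1.540 (-1.48134) → t≈1.537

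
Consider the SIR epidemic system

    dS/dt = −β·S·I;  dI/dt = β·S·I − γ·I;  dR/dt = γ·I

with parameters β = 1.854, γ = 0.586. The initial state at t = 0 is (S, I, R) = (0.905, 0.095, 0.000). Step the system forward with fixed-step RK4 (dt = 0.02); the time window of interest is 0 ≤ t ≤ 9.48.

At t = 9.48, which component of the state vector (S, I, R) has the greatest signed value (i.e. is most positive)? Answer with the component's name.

t=0.000: state=(0.905, 0.095, 0.000)
step 1 (dt=0.02): k1=(-0.159, 0.104, 0.056), k2=(-0.161, 0.105, 0.056), k3=(-0.161, 0.105, 0.056), k4=(-0.162, 0.105, 0.057); state += dt/6·(k1+2k2+2k3+k4)
t=0.020: state=(0.902, 0.097, 0.001)
t=0.040: state=(0.899, 0.099, 0.002)
t=0.060: state=(0.895, 0.101, 0.003)
continuing one RK4 step at a time; state shown every 25 steps (Δt=0.5):
t=0.500: state=(0.806, 0.157, 0.036)
t=1.000: state=(0.673, 0.233, 0.093)
t=1.500: state=(0.524, 0.303, 0.173)
t=2.000: state=(0.387, 0.344, 0.268)
t=2.500: state=(0.280, 0.349, 0.371)
t=3.000: state=(0.204, 0.325, 0.470)
t=3.500: state=(0.154, 0.286, 0.560)
t=4.000: state=(0.120, 0.242, 0.637)
t=4.500: state=(0.098, 0.200, 0.702)
t=5.000: state=(0.083, 0.162, 0.755)
t=5.500: state=(0.073, 0.130, 0.798)
t=6.000: state=(0.065, 0.103, 0.832)
t=6.500: state=(0.060, 0.082, 0.859)
t=7.000: state=(0.056, 0.064, 0.880)
t=7.500: state=(0.053, 0.050, 0.897)
t=8.000: state=(0.051, 0.039, 0.910)
t=8.500: state=(0.049, 0.031, 0.920)
t=9.000: state=(0.048, 0.024, 0.928)
t=9.480: state=(0.047, 0.019, 0.934)
compare at T: S=0.047, I=0.019, R=0.934

largest component: R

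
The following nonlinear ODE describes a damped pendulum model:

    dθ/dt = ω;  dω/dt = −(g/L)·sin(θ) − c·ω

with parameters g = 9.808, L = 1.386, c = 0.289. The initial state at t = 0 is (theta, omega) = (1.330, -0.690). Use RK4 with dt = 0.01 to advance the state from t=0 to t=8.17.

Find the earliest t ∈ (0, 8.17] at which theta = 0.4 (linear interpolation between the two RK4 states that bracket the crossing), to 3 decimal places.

t = 0.461

t=0.000: state=(1.330, -0.690)
step 1 (dt=0.01): k1=(-0.690, -6.673), k2=(-0.723, -6.657), k3=(-0.723, -6.657), k4=(-0.757, -6.641); state += dt/6·(k1+2k2+2k3+k4)
t=0.010: state=(1.323, -0.757)
t=0.020: state=(1.315, -0.823)
t=0.030: state=(1.306, -0.889)
t=0.460: state=(0.403, -2.986)
next step: t=0.470: state=(0.373, -3.004) — theta has crossed 0.4
linear interpolation between t=0.460 (0.40291) and t=0.470 (0.37296) → t≈0.461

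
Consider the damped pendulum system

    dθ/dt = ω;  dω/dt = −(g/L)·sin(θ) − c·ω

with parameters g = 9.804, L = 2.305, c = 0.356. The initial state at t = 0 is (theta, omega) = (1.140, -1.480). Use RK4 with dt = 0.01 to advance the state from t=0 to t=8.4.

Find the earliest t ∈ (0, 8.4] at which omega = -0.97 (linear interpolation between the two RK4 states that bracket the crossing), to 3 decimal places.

t = 1.056

t=0.000: state=(1.140, -1.480)
step 1 (dt=0.01): k1=(-1.480, -3.338), k2=(-1.497, -3.319), k3=(-1.497, -3.319), k4=(-1.513, -3.299); state += dt/6·(k1+2k2+2k3+k4)
t=0.010: state=(1.125, -1.513)
t=0.020: state=(1.110, -1.546)
t=0.030: state=(1.094, -1.578)
continuing one RK4 step at a time; state shown every 50 steps (Δt=0.5):
t=0.500: state=(0.102, -2.354)
t=1.000: state=(-0.848, -1.174)
t=1.050: state=(-0.902, -0.992)
next step: t=1.060: state=(-0.911, -0.955) — omega has crossed -0.97
linear interpolation between t=1.050 (-0.99166) and t=1.060 (-0.95471) → t≈1.056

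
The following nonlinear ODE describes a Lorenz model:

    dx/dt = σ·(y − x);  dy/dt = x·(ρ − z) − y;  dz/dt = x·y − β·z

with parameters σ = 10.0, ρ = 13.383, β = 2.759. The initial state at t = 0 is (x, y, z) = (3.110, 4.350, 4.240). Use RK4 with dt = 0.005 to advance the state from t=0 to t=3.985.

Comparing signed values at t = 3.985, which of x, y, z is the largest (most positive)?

t=0.000: state=(3.110, 4.350, 4.240)
step 1 (dt=0.005): k1=(12.400, 24.085, 1.830), k2=(12.692, 24.294, 2.142), k3=(12.690, 24.297, 2.144), k4=(12.980, 24.509, 2.462); state += dt/6·(k1+2k2+2k3+k4)
t=0.005: state=(3.173, 4.471, 4.251)
t=0.010: state=(3.240, 4.595, 4.265)
t=0.015: state=(3.309, 4.721, 4.282)
continuing one RK4 step at a time; state shown every 40 steps (Δt=0.2):
t=0.200: state=(7.548, 10.313, 8.904)
t=0.400: state=(8.615, 6.056, 18.256)
t=0.600: state=(3.279, 1.729, 13.196)
t=0.800: state=(2.347, 2.665, 8.383)
t=1.000: state=(4.140, 5.643, 6.861)
t=1.200: state=(7.860, 9.467, 11.695)
t=1.400: state=(7.247, 5.202, 16.492)
t=1.600: state=(3.788, 2.916, 12.322)
t=1.800: state=(3.676, 4.295, 8.969)
t=2.000: state=(5.899, 7.352, 9.558)
t=2.200: state=(7.778, 7.632, 14.442)
t=2.400: state=(5.591, 4.245, 14.295)
t=2.600: state=(4.153, 4.109, 10.999)
t=2.800: state=(5.121, 6.027, 9.872)
t=3.000: state=(6.968, 7.563, 12.458)
t=3.200: state=(6.525, 5.628, 14.382)
t=3.400: state=(4.897, 4.443, 12.370)
t=3.600: state=(4.956, 5.411, 10.686)
t=3.800: state=(6.249, 6.895, 11.617)
t=3.985: state=(6.716, 6.473, 13.575)
compare at T: x=6.716, y=6.473, z=13.575

largest component: z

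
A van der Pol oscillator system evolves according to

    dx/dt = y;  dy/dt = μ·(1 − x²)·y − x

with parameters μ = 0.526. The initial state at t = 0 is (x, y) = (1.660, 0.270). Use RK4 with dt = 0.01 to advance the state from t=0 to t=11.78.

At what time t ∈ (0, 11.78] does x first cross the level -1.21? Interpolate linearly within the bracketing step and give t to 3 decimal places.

t = 2.437

t=0.000: state=(1.660, 0.270)
step 1 (dt=0.01): k1=(0.270, -1.909), k2=(0.260, -1.902), k3=(0.260, -1.902), k4=(0.251, -1.896); state += dt/6·(k1+2k2+2k3+k4)
t=0.010: state=(1.663, 0.251)
t=0.020: state=(1.665, 0.232)
t=0.030: state=(1.667, 0.213)
continuing one RK4 step at a time; state shown every 50 steps (Δt=0.5):
t=0.500: state=(1.588, -0.496)
t=1.000: state=(1.207, -1.012)
t=1.500: state=(0.576, -1.525)
t=2.000: state=(-0.323, -2.033)
t=2.430: state=(-1.197, -1.868)
next step: t=2.440: state=(-1.216, -1.852) — x has crossed -1.21
linear interpolation between t=2.430 (-1.19719) and t=2.440 (-1.21579) → t≈2.437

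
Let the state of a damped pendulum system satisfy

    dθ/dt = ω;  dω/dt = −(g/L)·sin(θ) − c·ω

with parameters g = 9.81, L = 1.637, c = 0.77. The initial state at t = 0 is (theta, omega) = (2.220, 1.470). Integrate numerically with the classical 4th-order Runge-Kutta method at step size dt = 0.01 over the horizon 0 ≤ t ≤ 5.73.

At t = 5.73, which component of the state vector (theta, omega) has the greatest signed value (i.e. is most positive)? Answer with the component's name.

largest component: omega

t=0.000: state=(2.220, 1.470)
step 1 (dt=0.01): k1=(1.470, -5.905), k2=(1.440, -5.856), k3=(1.441, -5.857), k4=(1.411, -5.808); state += dt/6·(k1+2k2+2k3+k4)
t=0.010: state=(2.234, 1.411)
t=0.020: state=(2.248, 1.354)
t=0.030: state=(2.261, 1.297)
continuing one RK4 step at a time; state shown every 20 steps (Δt=0.2):
t=0.200: state=(2.408, 0.458)
t=0.400: state=(2.418, -0.336)
t=0.600: state=(2.277, -1.072)
t=0.800: state=(1.986, -1.851)
t=1.000: state=(1.534, -2.667)
t=1.200: state=(0.930, -3.319)
t=1.400: state=(0.242, -3.441)
t=1.600: state=(-0.398, -2.845)
t=1.800: state=(-0.864, -1.768)
t=2.000: state=(-1.098, -0.581)
t=2.200: state=(-1.103, 0.501)
t=2.400: state=(-0.912, 1.374)
t=2.600: state=(-0.575, 1.930)
t=2.800: state=(-0.169, 2.052)
t=3.000: state=(0.216, 1.722)
t=3.200: state=(0.499, 1.074)
t=3.400: state=(0.638, 0.310)
t=3.600: state=(0.626, -0.401)
t=3.800: state=(0.489, -0.938)
t=4.000: state=(0.269, -1.216)
t=4.200: state=(0.022, -1.199)
t=4.400: state=(-0.194, -0.925)
t=4.600: state=(-0.337, -0.492)
t=4.800: state=(-0.388, -0.019)
t=5.000: state=(-0.349, 0.390)
t=5.200: state=(-0.241, 0.661)
t=5.400: state=(-0.097, 0.753)
t=5.600: state=(0.048, 0.669)
t=5.730: state=(0.127, 0.539)
compare at T: theta=0.127, omega=0.539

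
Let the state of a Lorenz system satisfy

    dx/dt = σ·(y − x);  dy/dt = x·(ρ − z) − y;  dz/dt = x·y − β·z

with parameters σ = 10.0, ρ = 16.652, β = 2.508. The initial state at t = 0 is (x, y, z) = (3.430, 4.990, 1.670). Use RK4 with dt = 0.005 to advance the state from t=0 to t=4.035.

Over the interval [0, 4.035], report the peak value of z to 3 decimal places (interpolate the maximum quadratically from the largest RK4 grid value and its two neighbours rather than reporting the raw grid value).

max z = 26.297

t=0.000: state=(3.430, 4.990, 1.670)
step 1 (dt=0.005): k1=(15.600, 46.398, 12.927), k2=(16.370, 46.754, 13.443), k3=(16.360, 46.778, 13.453), k4=(17.121, 47.154, 13.988); state += dt/6·(k1+2k2+2k3+k4)
t=0.005: state=(3.512, 5.224, 1.737)
t=0.010: state=(3.601, 5.462, 1.810)
t=0.015: state=(3.698, 5.704, 1.889)
continuing one RK4 step at a time; state shown every 40 steps (Δt=0.2):
t=0.200: state=(11.220, 15.654, 14.597)
t=0.400: state=(6.311, -0.070, 23.319)
t=0.600: state=(-0.377, -1.434, 13.821)
t=0.800: state=(-1.691, -2.412, 8.700)
t=1.000: state=(-4.424, -6.702, 7.411)
t=1.200: state=(-10.088, -11.915, 17.145)
t=1.400: state=(-6.192, -2.462, 20.613)
t=1.600: state=(-2.073, -1.540, 13.311)
t=1.800: state=(-2.603, -3.554, 8.896)
t=2.000: state=(-6.216, -8.925, 9.761)
t=2.200: state=(-9.917, -9.038, 20.592)
t=2.400: state=(-4.459, -2.037, 17.949)
t=2.600: state=(-2.504, -2.635, 11.842)
t=2.800: state=(-4.280, -5.956, 9.357)
t=3.000: state=(-8.714, -10.652, 15.153)
t=3.200: state=(-7.357, -4.557, 20.428)
t=3.400: state=(-3.332, -2.562, 14.634)
t=3.600: state=(-3.696, -4.686, 10.661)
t=3.800: state=(-7.057, -9.174, 12.554)
t=4.000: state=(-8.621, -7.234, 19.874)
t=4.035: state=(-8.020, -6.023, 20.053)
largest grid value and its neighbours: z(0.320)=26.28518, z(0.325)=26.29618, z(0.330)=26.26844
parabola through these three points peaks at t≈0.324 with z≈26.29708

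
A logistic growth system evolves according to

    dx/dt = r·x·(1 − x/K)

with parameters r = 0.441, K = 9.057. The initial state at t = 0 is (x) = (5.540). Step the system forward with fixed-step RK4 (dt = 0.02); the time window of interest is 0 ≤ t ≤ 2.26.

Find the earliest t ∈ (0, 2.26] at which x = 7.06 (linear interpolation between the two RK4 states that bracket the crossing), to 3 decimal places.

t=0.000: state=(5.540)
step 1 (dt=0.02): k1=(0.949), k2=(0.948), k3=(0.948), k4=(0.947); state += dt/6·(k1+2k2+2k3+k4)
t=0.020: state=(5.559)
t=0.040: state=(5.578)
t=0.060: state=(5.597)
continuing one RK4 step at a time; state shown every 5 steps (Δt=0.1):
t=0.100: state=(5.634)
t=0.200: state=(5.728)
t=0.300: state=(5.820)
t=0.400: state=(5.911)
t=0.500: state=(6.001)
t=0.600: state=(6.090)
t=0.700: state=(6.177)
t=0.800: state=(6.263)
t=0.900: state=(6.347)
t=1.000: state=(6.430)
t=1.100: state=(6.512)
t=1.200: state=(6.592)
t=1.300: state=(6.670)
t=1.400: state=(6.747)
t=1.500: state=(6.822)
t=1.600: state=(6.895)
t=1.700: state=(6.967)
t=1.800: state=(7.037)
t=1.820: state=(7.051)
next step: t=1.840: state=(7.065) — x has crossed 7.06
linear interpolation between t=1.820 (7.05097) and t=1.840 (7.06471) → t≈1.833

t = 1.833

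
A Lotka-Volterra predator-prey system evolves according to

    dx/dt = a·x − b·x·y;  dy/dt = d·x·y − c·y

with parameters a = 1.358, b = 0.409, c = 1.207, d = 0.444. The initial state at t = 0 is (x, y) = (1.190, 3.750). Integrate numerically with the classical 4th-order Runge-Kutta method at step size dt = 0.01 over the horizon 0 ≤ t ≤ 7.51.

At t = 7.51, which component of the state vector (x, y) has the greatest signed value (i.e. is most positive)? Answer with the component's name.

t=0.000: state=(1.190, 3.750)
step 1 (dt=0.01): k1=(-0.209, -2.545), k2=(-0.203, -2.538), k3=(-0.203, -2.538), k4=(-0.196, -2.531); state += dt/6·(k1+2k2+2k3+k4)
t=0.010: state=(1.188, 3.725)
t=0.020: state=(1.186, 3.699)
t=0.030: state=(1.184, 3.674)
continuing one RK4 step at a time; state shown every 25 steps (Δt=0.25):
t=0.250: state=(1.175, 3.160)
t=0.500: state=(1.226, 2.668)
t=0.750: state=(1.338, 2.274)
t=1.000: state=(1.513, 1.969)
t=1.250: state=(1.759, 1.744)
t=1.500: state=(2.083, 1.595)
t=1.750: state=(2.496, 1.520)
t=2.000: state=(3.003, 1.524)
t=2.250: state=(3.593, 1.624)
t=2.500: state=(4.229, 1.854)
t=2.750: state=(4.819, 2.268)
t=3.000: state=(5.200, 2.933)
t=3.250: state=(5.167, 3.874)
t=3.500: state=(4.620, 4.953)
t=3.750: state=(3.726, 5.831)
t=4.000: state=(2.815, 6.192)
t=4.250: state=(2.110, 6.005)
t=4.500: state=(1.646, 5.459)
t=4.750: state=(1.370, 4.765)
t=5.000: state=(1.225, 4.066)
t=5.250: state=(1.173, 3.432)
t=5.500: state=(1.193, 2.893)
t=5.750: state=(1.276, 2.452)
t=6.000: state=(1.421, 2.105)
t=6.250: state=(1.631, 1.843)
t=6.500: state=(1.917, 1.658)
t=6.750: state=(2.286, 1.547)
t=7.000: state=(2.747, 1.511)
t=7.250: state=(3.300, 1.562)
t=7.500: state=(3.921, 1.724)
t=7.510: state=(3.947, 1.733)
compare at T: x=3.947, y=1.733

largest component: x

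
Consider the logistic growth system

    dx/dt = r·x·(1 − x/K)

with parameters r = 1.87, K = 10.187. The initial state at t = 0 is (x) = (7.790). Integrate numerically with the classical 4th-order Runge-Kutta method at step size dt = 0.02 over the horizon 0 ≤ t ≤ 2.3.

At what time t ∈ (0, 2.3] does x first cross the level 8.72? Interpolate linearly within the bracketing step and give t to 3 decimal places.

t = 0.323

t=0.000: state=(7.790)
step 1 (dt=0.02): k1=(3.428), k2=(3.394), k3=(3.394), k4=(3.360); state += dt/6·(k1+2k2+2k3+k4)
t=0.020: state=(7.858)
t=0.040: state=(7.924)
t=0.060: state=(7.990)
continuing one RK4 step at a time; state shown every 5 steps (Δt=0.1):
t=0.100: state=(8.116)
t=0.200: state=(8.407)
t=0.300: state=(8.665)
t=0.320: state=(8.713)
next step: t=0.340: state=(8.760) — x has crossed 8.72
linear interpolation between t=0.320 (8.71324) and t=0.340 (8.75976) → t≈0.323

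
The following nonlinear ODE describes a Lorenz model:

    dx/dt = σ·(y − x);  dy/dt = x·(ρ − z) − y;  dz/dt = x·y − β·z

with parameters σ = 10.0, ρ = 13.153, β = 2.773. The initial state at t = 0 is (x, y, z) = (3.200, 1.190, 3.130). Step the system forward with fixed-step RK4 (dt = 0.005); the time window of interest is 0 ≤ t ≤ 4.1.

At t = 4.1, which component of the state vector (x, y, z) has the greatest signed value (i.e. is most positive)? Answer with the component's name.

largest component: z

t=0.000: state=(3.200, 1.190, 3.130)
step 1 (dt=0.005): k1=(-20.100, 30.884, -4.871), k2=(-18.825, 30.341, -4.654), k3=(-18.871, 30.373, -4.656), k4=(-17.638, 29.858, -4.448); state += dt/6·(k1+2k2+2k3+k4)
t=0.005: state=(3.106, 1.342, 3.107)
t=0.010: state=(3.023, 1.489, 3.085)
t=0.015: state=(2.952, 1.631, 3.066)
continuing one RK4 step at a time; state shown every 40 steps (Δt=0.2):
t=0.200: state=(4.526, 6.793, 3.995)
t=0.400: state=(9.778, 11.117, 14.277)
t=0.600: state=(5.790, 2.419, 16.799)
t=0.800: state=(2.033, 1.496, 10.430)
t=1.000: state=(2.318, 3.006, 6.669)
t=1.200: state=(4.875, 6.798, 6.563)
t=1.400: state=(8.679, 9.524, 13.724)
t=1.600: state=(6.102, 3.749, 15.803)
t=1.800: state=(3.206, 2.771, 10.921)
t=2.000: state=(3.755, 4.635, 8.121)
t=2.200: state=(6.403, 7.944, 9.806)
t=2.400: state=(7.746, 7.057, 14.979)
t=2.600: state=(5.047, 3.799, 13.574)
t=2.800: state=(3.997, 4.153, 10.248)
t=3.000: state=(5.295, 6.324, 9.599)
t=3.200: state=(7.141, 7.568, 12.719)
t=3.400: state=(6.276, 5.258, 14.155)
t=3.600: state=(4.695, 4.349, 11.829)
t=3.800: state=(4.971, 5.518, 10.314)
t=4.000: state=(6.355, 6.980, 11.572)
t=4.100: state=(6.762, 6.903, 12.812)
compare at T: x=6.762, y=6.903, z=12.812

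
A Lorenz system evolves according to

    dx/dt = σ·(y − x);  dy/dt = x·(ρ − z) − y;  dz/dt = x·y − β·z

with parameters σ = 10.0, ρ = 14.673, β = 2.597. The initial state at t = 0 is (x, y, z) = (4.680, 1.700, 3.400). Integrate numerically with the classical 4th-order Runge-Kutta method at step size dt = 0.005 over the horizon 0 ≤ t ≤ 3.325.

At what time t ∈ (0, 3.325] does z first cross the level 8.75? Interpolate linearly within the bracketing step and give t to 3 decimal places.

t = 0.226

t=0.000: state=(4.680, 1.700, 3.400)
step 1 (dt=0.005): k1=(-29.800, 51.058, -0.874), k2=(-27.779, 50.100, -0.407), k3=(-27.853, 50.154, -0.412), k4=(-25.900, 49.246, 0.033); state += dt/6·(k1+2k2+2k3+k4)
t=0.005: state=(4.541, 1.951, 3.398)
t=0.010: state=(4.421, 2.193, 3.400)
t=0.015: state=(4.318, 2.427, 3.406)
continuing one RK4 step at a time; state shown every 40 steps (Δt=0.2):
t=0.200: state=(6.929, 10.203, 7.224)
t=0.225: state=(7.768, 11.172, 8.676)
next step: t=0.230: state=(7.938, 11.345, 9.004) — z has crossed 8.75
linear interpolation between t=0.225 (8.67637) and t=0.230 (9.00371) → t≈0.226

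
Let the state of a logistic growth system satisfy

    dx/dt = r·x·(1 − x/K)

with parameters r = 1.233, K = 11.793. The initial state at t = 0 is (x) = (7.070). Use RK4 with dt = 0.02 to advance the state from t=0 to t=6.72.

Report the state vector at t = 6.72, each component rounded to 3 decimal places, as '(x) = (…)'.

(x) = (11.791)

t=0.000: state=(7.070)
step 1 (dt=0.02): k1=(3.491), k2=(3.483), k3=(3.483), k4=(3.474); state += dt/6·(k1+2k2+2k3+k4)
t=0.020: state=(7.140)
t=0.040: state=(7.209)
t=0.060: state=(7.278)
continuing one RK4 step at a time; state shown every 25 steps (Δt=0.5):
t=0.500: state=(8.667)
t=1.000: state=(9.871)
t=1.500: state=(10.672)
t=2.000: state=(11.160)
t=2.500: state=(11.443)
t=3.000: state=(11.601)
t=3.500: state=(11.689)
t=4.000: state=(11.736)
t=4.500: state=(11.762)
t=5.000: state=(11.776)
t=5.500: state=(11.784)
t=6.000: state=(11.788)
t=6.500: state=(11.790)
t=6.720: state=(11.791)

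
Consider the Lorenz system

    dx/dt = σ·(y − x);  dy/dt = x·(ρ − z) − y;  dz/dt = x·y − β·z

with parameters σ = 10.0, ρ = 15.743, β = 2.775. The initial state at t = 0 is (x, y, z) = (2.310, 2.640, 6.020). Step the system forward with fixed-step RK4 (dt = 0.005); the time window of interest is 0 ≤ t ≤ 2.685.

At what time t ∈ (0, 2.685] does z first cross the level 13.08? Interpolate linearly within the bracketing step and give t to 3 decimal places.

t=0.000: state=(2.310, 2.640, 6.020)
step 1 (dt=0.005): k1=(3.300, 19.820, -10.607), k2=(3.713, 19.912, -10.397), k3=(3.705, 19.921, -10.395), k4=(4.111, 20.022, -10.182); state += dt/6·(k1+2k2+2k3+k4)
t=0.005: state=(2.329, 2.740, 5.968)
t=0.010: state=(2.351, 2.840, 5.918)
t=0.015: state=(2.377, 2.942, 5.871)
continuing one RK4 step at a time; state shown every 20 steps (Δt=0.1):
t=0.100: state=(3.340, 5.009, 5.488)
t=0.200: state=(5.655, 8.616, 6.853)
t=0.300: state=(8.974, 12.243, 12.153)
t=0.310: state=(9.294, 12.412, 12.931)
next step: t=0.315: state=(9.447, 12.472, 13.332) — z has crossed 13.08
linear interpolation between t=0.310 (12.93134) and t=0.315 (13.33220) → t≈0.312

t = 0.312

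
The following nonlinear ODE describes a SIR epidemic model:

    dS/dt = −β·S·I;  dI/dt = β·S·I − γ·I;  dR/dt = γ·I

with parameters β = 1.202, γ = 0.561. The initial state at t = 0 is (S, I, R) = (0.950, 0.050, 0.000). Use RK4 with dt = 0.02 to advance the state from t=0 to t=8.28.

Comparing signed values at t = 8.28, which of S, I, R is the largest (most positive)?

largest component: R

t=0.000: state=(0.950, 0.050, 0.000)
step 1 (dt=0.02): k1=(-0.057, 0.029, 0.028), k2=(-0.057, 0.029, 0.028), k3=(-0.057, 0.029, 0.028), k4=(-0.058, 0.029, 0.028); state += dt/6·(k1+2k2+2k3+k4)
t=0.020: state=(0.949, 0.051, 0.001)
t=0.040: state=(0.948, 0.051, 0.001)
t=0.060: state=(0.947, 0.052, 0.002)
continuing one RK4 step at a time; state shown every 25 steps (Δt=0.5):
t=0.500: state=(0.918, 0.066, 0.016)
t=1.000: state=(0.877, 0.086, 0.037)
t=1.500: state=(0.827, 0.108, 0.065)
t=2.000: state=(0.770, 0.132, 0.098)
t=2.500: state=(0.706, 0.156, 0.139)
t=3.000: state=(0.639, 0.176, 0.185)
t=3.500: state=(0.572, 0.191, 0.237)
t=4.000: state=(0.508, 0.200, 0.292)
t=4.500: state=(0.450, 0.201, 0.348)
t=5.000: state=(0.400, 0.196, 0.404)
t=5.500: state=(0.356, 0.186, 0.458)
t=6.000: state=(0.320, 0.172, 0.508)
t=6.500: state=(0.290, 0.156, 0.554)
t=7.000: state=(0.265, 0.139, 0.596)
t=7.500: state=(0.245, 0.123, 0.632)
t=8.000: state=(0.229, 0.107, 0.665)
t=8.280: state=(0.221, 0.098, 0.681)
compare at T: S=0.221, I=0.098, R=0.681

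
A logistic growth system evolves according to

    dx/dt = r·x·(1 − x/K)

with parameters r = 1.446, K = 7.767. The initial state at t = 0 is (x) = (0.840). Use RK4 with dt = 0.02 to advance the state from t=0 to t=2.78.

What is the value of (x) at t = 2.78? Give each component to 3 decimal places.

(x) = (6.765)

t=0.000: state=(0.840)
step 1 (dt=0.02): k1=(1.083), k2=(1.096), k3=(1.096), k4=(1.108); state += dt/6·(k1+2k2+2k3+k4)
t=0.020: state=(0.862)
t=0.040: state=(0.884)
t=0.060: state=(0.907)
continuing one RK4 step at a time; state shown every 5 steps (Δt=0.1):
t=0.100: state=(0.955)
t=0.200: state=(1.082)
t=0.300: state=(1.224)
t=0.400: state=(1.381)
t=0.500: state=(1.553)
t=0.600: state=(1.740)
t=0.700: state=(1.943)
t=0.800: state=(2.161)
t=0.900: state=(2.394)
t=1.000: state=(2.640)
t=1.100: state=(2.897)
t=1.200: state=(3.165)
t=1.300: state=(3.439)
t=1.400: state=(3.718)
t=1.500: state=(3.998)
t=1.600: state=(4.278)
t=1.700: state=(4.553)
t=1.800: state=(4.822)
t=1.900: state=(5.081)
t=2.000: state=(5.329)
t=2.100: state=(5.565)
t=2.200: state=(5.785)
t=2.300: state=(5.991)
t=2.400: state=(6.181)
t=2.500: state=(6.356)
t=2.600: state=(6.515)
t=2.700: state=(6.660)
t=2.780: state=(6.765)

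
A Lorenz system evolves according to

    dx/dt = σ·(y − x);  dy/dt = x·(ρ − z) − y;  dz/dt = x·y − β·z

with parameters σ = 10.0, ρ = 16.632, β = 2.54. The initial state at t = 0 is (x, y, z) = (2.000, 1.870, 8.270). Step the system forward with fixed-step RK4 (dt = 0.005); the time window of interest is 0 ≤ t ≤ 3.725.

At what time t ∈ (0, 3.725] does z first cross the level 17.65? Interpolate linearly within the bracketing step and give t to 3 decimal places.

t=0.000: state=(2.000, 1.870, 8.270)
step 1 (dt=0.005): k1=(-1.300, 14.854, -17.266), k2=(-0.896, 14.876, -17.088), k3=(-0.906, 14.883, -17.087), k4=(-0.511, 14.912, -16.909); state += dt/6·(k1+2k2+2k3+k4)
t=0.005: state=(1.995, 1.944, 8.185)
t=0.010: state=(1.995, 2.019, 8.101)
t=0.015: state=(1.998, 2.094, 8.019)
continuing one RK4 step at a time; state shown every 40 steps (Δt=0.2):
t=0.200: state=(4.108, 6.277, 6.814)
t=0.400: state=(10.043, 12.393, 16.232)
t=0.415: state=(10.357, 12.174, 17.473)
next step: t=0.420: state=(10.442, 12.059, 17.878) — z has crossed 17.65
linear interpolation between t=0.415 (17.47261) and t=0.420 (17.87830) → t≈0.417

t = 0.417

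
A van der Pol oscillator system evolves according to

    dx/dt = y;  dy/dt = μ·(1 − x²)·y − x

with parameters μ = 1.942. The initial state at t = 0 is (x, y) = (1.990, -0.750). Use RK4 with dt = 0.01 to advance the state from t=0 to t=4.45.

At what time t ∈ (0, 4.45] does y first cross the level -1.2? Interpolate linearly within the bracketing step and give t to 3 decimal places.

t=0.000: state=(1.990, -0.750)
step 1 (dt=0.01): k1=(-0.750, 2.321), k2=(-0.738, 2.237), k3=(-0.739, 2.240), k4=(-0.728, 2.159); state += dt/6·(k1+2k2+2k3+k4)
t=0.010: state=(1.983, -0.728)
t=0.020: state=(1.975, -0.707)
t=0.030: state=(1.968, -0.687)
continuing one RK4 step at a time; state shown every 20 steps (Δt=0.2):
t=0.200: state=(1.870, -0.502)
t=0.400: state=(1.777, -0.445)
t=0.600: state=(1.689, -0.447)
t=0.800: state=(1.597, -0.473)
t=1.000: state=(1.498, -0.515)
t=1.200: state=(1.390, -0.575)
t=1.400: state=(1.267, -0.658)
t=1.600: state=(1.124, -0.778)
t=1.800: state=(0.951, -0.960)
t=1.970: state=(0.769, -1.198)
next step: t=1.980: state=(0.757, -1.215) — y has crossed -1.2
linear interpolation between t=1.970 (-1.19795) and t=1.980 (-1.21537) → t≈1.971

t = 1.971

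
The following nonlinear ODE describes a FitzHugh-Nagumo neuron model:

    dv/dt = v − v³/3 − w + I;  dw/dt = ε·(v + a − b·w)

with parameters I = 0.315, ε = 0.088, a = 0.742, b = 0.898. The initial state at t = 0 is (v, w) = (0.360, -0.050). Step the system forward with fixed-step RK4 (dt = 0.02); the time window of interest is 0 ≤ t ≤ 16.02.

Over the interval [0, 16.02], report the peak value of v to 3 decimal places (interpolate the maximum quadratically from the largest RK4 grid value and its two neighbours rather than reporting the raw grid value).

t=0.000: state=(0.360, -0.050)
step 1 (dt=0.02): k1=(0.709, 0.101), k2=(0.715, 0.101), k3=(0.715, 0.101), k4=(0.720, 0.102); state += dt/6·(k1+2k2+2k3+k4)
t=0.020: state=(0.374, -0.048)
t=0.040: state=(0.389, -0.046)
t=0.060: state=(0.403, -0.044)
continuing one RK4 step at a time; state shown every 50 steps (Δt=1):
t=1.000: state=(1.234, 0.083)
t=2.000: state=(1.691, 0.269)
t=3.000: state=(1.692, 0.456)
t=4.000: state=(1.611, 0.624)
t=5.000: state=(1.515, 0.771)
t=6.000: state=(1.410, 0.899)
t=7.000: state=(1.295, 1.008)
t=8.000: state=(1.163, 1.099)
t=9.000: state=(0.999, 1.170)
t=10.000: state=(0.769, 1.219)
t=11.000: state=(0.367, 1.239)
t=12.000: state=(-0.573, 1.204)
t=13.000: state=(-1.813, 1.067)
t=14.000: state=(-1.975, 0.885)
t=15.000: state=(-1.927, 0.715)
t=16.000: state=(-1.868, 0.563)
t=16.020: state=(-1.867, 0.560)
largest grid value and its neighbours: v(2.400)=1.71391, v(2.420)=1.71398, v(2.440)=1.71396
parabola through these three points peaks at t≈2.427 with v≈1.71398

max v = 1.714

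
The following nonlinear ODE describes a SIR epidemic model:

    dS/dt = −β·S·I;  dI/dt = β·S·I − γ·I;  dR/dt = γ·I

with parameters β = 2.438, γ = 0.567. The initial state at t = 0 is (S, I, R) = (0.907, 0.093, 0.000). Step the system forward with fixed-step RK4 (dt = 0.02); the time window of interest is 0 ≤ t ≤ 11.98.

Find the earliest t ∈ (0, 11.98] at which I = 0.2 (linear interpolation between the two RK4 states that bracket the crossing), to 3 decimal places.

t = 0.517

t=0.000: state=(0.907, 0.093, 0.000)
step 1 (dt=0.02): k1=(-0.206, 0.153, 0.053), k2=(-0.209, 0.155, 0.054), k3=(-0.209, 0.155, 0.054), k4=(-0.212, 0.157, 0.054); state += dt/6·(k1+2k2+2k3+k4)
t=0.020: state=(0.903, 0.096, 0.001)
t=0.040: state=(0.899, 0.099, 0.002)
t=0.060: state=(0.894, 0.103, 0.003)
continuing one RK4 step at a time; state shown every 25 steps (Δt=0.5):
t=0.500: state=(0.765, 0.196, 0.040)
next step: t=0.520: state=(0.757, 0.201, 0.042) — I has crossed 0.2
linear interpolation between t=0.500 (0.19562) and t=0.520 (0.20073) → t≈0.517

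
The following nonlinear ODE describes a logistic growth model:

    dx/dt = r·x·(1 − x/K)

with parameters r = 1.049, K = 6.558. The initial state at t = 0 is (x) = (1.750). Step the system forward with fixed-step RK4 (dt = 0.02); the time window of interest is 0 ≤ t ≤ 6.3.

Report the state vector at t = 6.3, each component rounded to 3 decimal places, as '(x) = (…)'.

t=0.000: state=(1.750)
step 1 (dt=0.02): k1=(1.346), k2=(1.352), k3=(1.352), k4=(1.359); state += dt/6·(k1+2k2+2k3+k4)
t=0.020: state=(1.777)
t=0.040: state=(1.804)
t=0.060: state=(1.832)
continuing one RK4 step at a time; state shown every 25 steps (Δt=0.5):
t=0.500: state=(2.497)
t=1.000: state=(3.342)
t=1.500: state=(4.178)
t=2.000: state=(4.905)
t=2.500: state=(5.467)
t=3.000: state=(5.865)
t=3.500: state=(6.130)
t=4.000: state=(6.298)
t=4.500: state=(6.401)
t=5.000: state=(6.464)
t=5.500: state=(6.502)
t=6.000: state=(6.525)
t=6.300: state=(6.534)

(x) = (6.534)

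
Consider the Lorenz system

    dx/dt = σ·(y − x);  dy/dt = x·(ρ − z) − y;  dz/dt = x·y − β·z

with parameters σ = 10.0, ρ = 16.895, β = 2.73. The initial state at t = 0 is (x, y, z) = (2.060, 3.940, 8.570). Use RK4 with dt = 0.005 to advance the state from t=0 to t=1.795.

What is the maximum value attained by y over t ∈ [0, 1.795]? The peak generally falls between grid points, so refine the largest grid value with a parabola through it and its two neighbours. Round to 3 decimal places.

max y = 12.150

t=0.000: state=(2.060, 3.940, 8.570)
step 1 (dt=0.005): k1=(18.800, 13.210, -15.280), k2=(18.660, 13.648, -14.921), k3=(18.675, 13.642, -14.922), k4=(18.548, 14.079, -14.561); state += dt/6·(k1+2k2+2k3+k4)
t=0.005: state=(2.153, 4.008, 8.495)
t=0.010: state=(2.246, 4.081, 8.424)
t=0.015: state=(2.337, 4.158, 8.357)
continuing one RK4 step at a time; state shown every 20 steps (Δt=0.1):
t=0.100: state=(3.957, 6.098, 7.859)
t=0.200: state=(6.570, 9.644, 9.664)
t=0.300: state=(9.629, 12.149, 15.505)
t=0.400: state=(10.336, 8.865, 21.701)
t=0.500: state=(7.337, 3.613, 21.265)
t=0.600: state=(4.173, 1.854, 17.406)
t=0.700: state=(2.737, 2.075, 13.787)
t=0.800: state=(2.631, 3.006, 11.064)
t=0.900: state=(3.424, 4.640, 9.417)
t=1.000: state=(5.104, 7.263, 9.390)
t=1.100: state=(7.637, 10.363, 12.186)
t=1.200: state=(9.806, 10.898, 17.889)
t=1.300: state=(9.160, 6.889, 21.349)
t=1.400: state=(6.270, 3.351, 19.556)
t=1.500: state=(4.021, 2.537, 16.095)
t=1.600: state=(3.239, 3.078, 13.090)
t=1.700: state=(3.569, 4.355, 11.041)
t=1.795: state=(4.705, 6.307, 10.355)
largest grid value and its neighbours: y(0.295)=12.13451, y(0.300)=12.14915, y(0.305)=12.14666
parabola through these three points peaks at t≈0.302 with y≈12.15023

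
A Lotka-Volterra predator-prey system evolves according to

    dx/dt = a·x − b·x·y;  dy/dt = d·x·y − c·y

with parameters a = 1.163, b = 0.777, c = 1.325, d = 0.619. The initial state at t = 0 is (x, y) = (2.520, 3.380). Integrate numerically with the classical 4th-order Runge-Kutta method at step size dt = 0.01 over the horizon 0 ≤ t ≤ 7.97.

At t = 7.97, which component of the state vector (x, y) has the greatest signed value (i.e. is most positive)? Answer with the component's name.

t=0.000: state=(2.520, 3.380)
step 1 (dt=0.01): k1=(-3.687, 0.794), k2=(-3.668, 0.756), k3=(-3.668, 0.756), k4=(-3.648, 0.719); state += dt/6·(k1+2k2+2k3+k4)
t=0.010: state=(2.483, 3.388)
t=0.020: state=(2.447, 3.394)
t=0.030: state=(2.411, 3.400)
continuing one RK4 step at a time; state shown every 50 steps (Δt=0.5):
t=0.500: state=(1.246, 3.031)
t=1.000: state=(0.819, 2.121)
t=1.500: state=(0.748, 1.386)
t=2.000: state=(0.863, 0.913)
t=2.500: state=(1.147, 0.639)
t=3.000: state=(1.650, 0.505)
t=3.500: state=(2.444, 0.486)
t=4.000: state=(3.545, 0.629)
t=4.500: state=(4.570, 1.156)
t=5.000: state=(4.164, 2.437)
t=5.500: state=(2.278, 3.417)
t=6.000: state=(1.152, 2.913)
t=6.500: state=(0.795, 2.005)
t=7.000: state=(0.754, 1.307)
t=7.500: state=(0.891, 0.865)
t=7.970: state=(1.177, 0.625)
compare at T: x=1.177, y=0.625

largest component: x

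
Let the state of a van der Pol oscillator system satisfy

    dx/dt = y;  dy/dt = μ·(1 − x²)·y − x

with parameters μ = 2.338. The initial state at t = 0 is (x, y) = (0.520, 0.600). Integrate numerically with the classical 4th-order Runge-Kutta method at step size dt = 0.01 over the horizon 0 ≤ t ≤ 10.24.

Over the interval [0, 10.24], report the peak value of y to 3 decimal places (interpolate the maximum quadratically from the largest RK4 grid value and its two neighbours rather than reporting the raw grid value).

max y = 4.233

t=0.000: state=(0.520, 0.600)
step 1 (dt=0.01): k1=(0.600, 0.503), k2=(0.603, 0.500), k3=(0.603, 0.500), k4=(0.605, 0.497); state += dt/6·(k1+2k2+2k3+k4)
t=0.010: state=(0.526, 0.605)
t=0.020: state=(0.532, 0.610)
t=0.030: state=(0.538, 0.615)
continuing one RK4 step at a time; state shown every 50 steps (Δt=0.5):
t=0.500: state=(0.856, 0.664)
t=1.000: state=(1.087, 0.196)
t=1.500: state=(1.047, -0.335)
t=2.000: state=(0.745, -0.929)
t=2.500: state=(-0.067, -2.712)
t=3.000: state=(-1.749, -2.010)
t=3.500: state=(-1.966, 0.202)
t=4.000: state=(-1.828, 0.315)
t=4.500: state=(-1.657, 0.372)
t=5.000: state=(-1.449, 0.465)
t=5.500: state=(-1.175, 0.659)
t=6.000: state=(-0.734, 1.222)
t=6.500: state=(0.330, 3.522)
t=7.000: state=(1.937, 1.015)
t=7.500: state=(1.976, -0.247)
t=8.000: state=(1.832, -0.315)
t=8.500: state=(1.662, -0.371)
t=9.000: state=(1.456, -0.462)
t=9.500: state=(1.184, -0.651)
t=10.000: state=(0.750, -1.195)
t=10.240: state=(0.390, -1.894)
largest grid value and its neighbours: y(6.650)=4.23125, y(6.660)=4.23246, y(6.670)=4.22516
parabola through these three points peaks at t≈6.656 with y≈4.23301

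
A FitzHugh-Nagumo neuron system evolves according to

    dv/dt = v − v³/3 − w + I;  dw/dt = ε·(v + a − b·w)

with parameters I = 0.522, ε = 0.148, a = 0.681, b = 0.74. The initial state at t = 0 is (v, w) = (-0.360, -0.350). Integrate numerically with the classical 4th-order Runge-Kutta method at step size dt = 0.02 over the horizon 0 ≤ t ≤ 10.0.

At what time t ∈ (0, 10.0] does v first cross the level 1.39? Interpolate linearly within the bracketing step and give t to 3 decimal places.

t=0.000: state=(-0.360, -0.350)
step 1 (dt=0.02): k1=(0.528, 0.086), k2=(0.531, 0.087), k3=(0.531, 0.087), k4=(0.535, 0.087); state += dt/6·(k1+2k2+2k3+k4)
t=0.020: state=(-0.349, -0.348)
t=0.040: state=(-0.339, -0.347)
t=0.060: state=(-0.328, -0.345)
continuing one RK4 step at a time; state shown every 25 steps (Δt=0.5):
t=0.500: state=(-0.039, -0.297)
t=1.000: state=(0.443, -0.219)
t=1.500: state=(1.079, -0.104)
t=1.760: state=(1.387, -0.028)
next step: t=1.780: state=(1.407, -0.022) — v has crossed 1.39
linear interpolation between t=1.760 (1.38660) and t=1.780 (1.40730) → t≈1.763

t = 1.763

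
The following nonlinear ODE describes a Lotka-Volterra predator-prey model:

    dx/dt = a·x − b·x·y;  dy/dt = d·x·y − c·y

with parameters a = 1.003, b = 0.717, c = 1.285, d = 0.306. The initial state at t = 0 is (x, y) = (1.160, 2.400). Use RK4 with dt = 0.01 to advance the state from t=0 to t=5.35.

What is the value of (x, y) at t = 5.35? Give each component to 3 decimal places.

(x, y) = (4.718, 4.168)

t=0.000: state=(1.160, 2.400)
step 1 (dt=0.01): k1=(-0.833, -2.232), k2=(-0.820, -2.225), k3=(-0.820, -2.225), k4=(-0.808, -2.217); state += dt/6·(k1+2k2+2k3+k4)
t=0.010: state=(1.152, 2.378)
t=0.020: state=(1.144, 2.356)
t=0.030: state=(1.136, 2.334)
continuing one RK4 step at a time; state shown every 20 steps (Δt=0.2):
t=0.200: state=(1.036, 1.984)
t=0.400: state=(0.978, 1.632)
t=0.600: state=(0.966, 1.339)
t=0.800: state=(0.992, 1.099)
t=1.000: state=(1.051, 0.905)
t=1.200: state=(1.141, 0.748)
t=1.400: state=(1.264, 0.623)
t=1.600: state=(1.424, 0.523)
t=1.800: state=(1.624, 0.444)
t=2.000: state=(1.871, 0.382)
t=2.200: state=(2.173, 0.334)
t=2.400: state=(2.538, 0.298)
t=2.600: state=(2.978, 0.273)
t=2.800: state=(3.504, 0.257)
t=3.000: state=(4.129, 0.251)
t=3.200: state=(4.867, 0.256)
t=3.400: state=(5.728, 0.273)
t=3.600: state=(6.715, 0.309)
t=3.800: state=(7.819, 0.373)
t=4.000: state=(8.994, 0.482)
t=4.200: state=(10.132, 0.670)
t=4.400: state=(11.015, 0.992)
t=4.600: state=(11.274, 1.523)
t=4.800: state=(10.498, 2.307)
t=5.000: state=(8.631, 3.219)
t=5.200: state=(6.290, 3.931)
t=5.350: state=(4.718, 4.168)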